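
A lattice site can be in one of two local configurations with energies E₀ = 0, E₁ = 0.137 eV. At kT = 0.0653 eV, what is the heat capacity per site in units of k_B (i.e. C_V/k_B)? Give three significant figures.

Eᵢ/kT = 0, 2.0980.
Z = Σ e^(−Eᵢ/kT) = e^(−0) + e^(−2.0980) = 1.0000 + 0.12270 = 1.1227.
⟨E⟩ = 0.014973 eV, ⟨E²⟩ = 0.0020513 eV².
C_V/k_B = (⟨E²⟩ − ⟨E⟩²)/(kT)² = (0.0020513 − 0.00022419)/0.0042641 = 0.428.

0.428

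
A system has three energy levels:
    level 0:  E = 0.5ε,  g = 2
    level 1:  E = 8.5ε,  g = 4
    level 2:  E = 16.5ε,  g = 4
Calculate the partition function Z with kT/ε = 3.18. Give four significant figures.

Eᵢ/kT = 0.157233, 2.67296, 5.18868.
Z = Σ gᵢe^(−Eᵢ/kT) = 2·e^(−0.157233) + 4·e^(−2.67296) + 4·e^(−5.18868) = 1.70901 + 0.276190 + 0.0223175 = 2.00752.

Z = 2.008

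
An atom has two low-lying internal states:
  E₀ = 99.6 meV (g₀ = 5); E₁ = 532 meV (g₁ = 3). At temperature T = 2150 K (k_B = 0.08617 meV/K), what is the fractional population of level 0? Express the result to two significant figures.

0.95

k_BT = 0.08617 × 2150 K = 185.3 meV.
Eᵢ/kT = 0.5375, 2.871.
Z = Σ gᵢe^(−Eᵢ/kT) = 5·e^(−0.5375) + 3·e^(−2.871) = 2.921 + 0.1699 = 3.091.
P₀ = g₀ e^(−E₀/kT) / Z = 2.921/3.091 = 0.95.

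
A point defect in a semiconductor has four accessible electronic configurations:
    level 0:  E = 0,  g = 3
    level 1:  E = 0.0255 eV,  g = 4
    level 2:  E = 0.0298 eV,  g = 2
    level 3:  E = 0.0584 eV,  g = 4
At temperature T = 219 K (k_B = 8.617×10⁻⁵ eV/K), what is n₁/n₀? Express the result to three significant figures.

k_BT = 8.617×10⁻⁵ × 219 K = 0.018871 eV.
n₁/n₀ = (g₁/g₀) exp[−(E₁−E₀)/kT] = (4/3) × exp(−(0.0255 eV)/(0.018871 eV)) = (4/3) × exp(-1.3513) = 0.345.

0.345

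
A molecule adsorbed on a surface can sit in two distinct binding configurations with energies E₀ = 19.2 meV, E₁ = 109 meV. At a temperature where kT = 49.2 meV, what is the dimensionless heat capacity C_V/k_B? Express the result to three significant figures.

0.398

Eᵢ/kT = 0.39024, 2.2154.
Z = Σ e^(−Eᵢ/kT) = e^(−0.39024) + e^(−2.2154) = 0.67689 + 0.10911 = 0.78600.
⟨E⟩ = 31.666 meV, ⟨E²⟩ = 1966.7 meV².
C_V/k_B = (⟨E²⟩ − ⟨E⟩²)/(kT)² = (1966.7 − 1002.7)/2420.6 = 0.398.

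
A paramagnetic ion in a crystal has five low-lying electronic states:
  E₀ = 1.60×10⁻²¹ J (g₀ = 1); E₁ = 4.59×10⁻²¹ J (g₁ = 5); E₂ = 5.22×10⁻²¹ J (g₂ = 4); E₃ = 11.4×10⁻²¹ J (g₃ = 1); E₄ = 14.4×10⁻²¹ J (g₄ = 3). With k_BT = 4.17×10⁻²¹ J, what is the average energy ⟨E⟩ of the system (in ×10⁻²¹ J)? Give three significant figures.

4.61 ×10⁻²¹ J

Eᵢ/kT = 0.38369, 1.1007, 1.2518, 2.7338, 3.4532.
Z = Σ gᵢe^(−Eᵢ/kT) = 1·e^(−0.38369) + 5·e^(−1.1007) + 4·e^(−1.2518) + 1·e^(−2.7338) + 3·e^(−3.4532) = 0.68134 + 1.6632 + 1.1440 + 0.064972 + 0.094933 = 3.6484.
⟨E⟩ = Σ Eᵢ gᵢe^(−Eᵢ/kT) / Z = (1.60·0.68134 + 4.59·1.6632 + 5.22·1.1440 + 11.4·0.064972 + 14.4·0.094933) / 3.6484 = 4.61 ×10⁻²¹ J.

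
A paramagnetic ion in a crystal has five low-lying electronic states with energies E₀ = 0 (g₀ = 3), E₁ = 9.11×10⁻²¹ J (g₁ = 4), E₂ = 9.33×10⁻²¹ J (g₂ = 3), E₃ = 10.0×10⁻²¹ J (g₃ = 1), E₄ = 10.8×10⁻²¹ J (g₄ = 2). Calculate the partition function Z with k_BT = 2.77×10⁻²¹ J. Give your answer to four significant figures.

Eᵢ/kT = 0, 3.28881, 3.36823, 3.61011, 3.89892.
Z = Σ gᵢe^(−Eᵢ/kT) = 3·e^(−0) + 4·e^(−3.28881) + 3·e^(−3.36823) + 1·e^(−3.61011) + 2·e^(−3.89892) = 3.00000 + 0.149193 + 0.103352 + 0.0270489 + 0.0405276 = 3.32012.

Z = 3.320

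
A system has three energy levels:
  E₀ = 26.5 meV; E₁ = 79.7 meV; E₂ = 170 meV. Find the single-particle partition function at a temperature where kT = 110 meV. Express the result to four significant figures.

Eᵢ/kT = 0.240909, 0.724545, 1.54545.
Z = Σ e^(−Eᵢ/kT) = e^(−0.240909) + e^(−0.724545) + e^(−1.54545) = 0.785913 + 0.484545 + 0.213216 = 1.48367.

Z = 1.484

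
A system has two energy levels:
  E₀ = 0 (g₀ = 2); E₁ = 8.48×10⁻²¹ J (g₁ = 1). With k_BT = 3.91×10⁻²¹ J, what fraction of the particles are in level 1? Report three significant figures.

0.0541

Eᵢ/kT = 0, 2.1688.
Z = Σ gᵢe^(−Eᵢ/kT) = 2·e^(−0) + 1·e^(−2.1688) = 2.0000 + 0.11431 = 2.1143.
P₁ = g₁ e^(−E₁/kT) / Z = 0.11431/2.1143 = 0.0541.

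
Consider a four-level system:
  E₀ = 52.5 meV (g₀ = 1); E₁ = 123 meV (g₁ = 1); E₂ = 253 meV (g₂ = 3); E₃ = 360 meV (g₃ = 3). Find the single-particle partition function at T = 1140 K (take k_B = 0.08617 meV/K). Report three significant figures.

k_BT = 0.08617 × 1140 K = 98.234 meV.
Eᵢ/kT = 0.53444, 1.2521, 2.5755, 3.6647.
Z = Σ gᵢe^(−Eᵢ/kT) = 1·e^(−0.53444) + 1·e^(−1.2521) + 3·e^(−2.5755) + 3·e^(−3.6647) = 0.58600 + 0.28590 + 0.22835 + 0.076836 = 1.1771.

Z = 1.18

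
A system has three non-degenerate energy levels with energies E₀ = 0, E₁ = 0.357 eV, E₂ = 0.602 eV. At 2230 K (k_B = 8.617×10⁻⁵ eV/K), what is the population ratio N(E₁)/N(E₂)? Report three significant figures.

k_BT = 8.617×10⁻⁵ × 2230 K = 0.19216 eV.
n₁/n₂ = exp[−(E₁−E₂)/kT] = exp(−(-0.245 eV)/(0.19216 eV)) = exp(1.2750) = 3.58.

3.58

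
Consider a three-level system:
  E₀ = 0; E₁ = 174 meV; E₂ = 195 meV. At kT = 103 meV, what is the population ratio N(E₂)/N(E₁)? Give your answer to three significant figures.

n₂/n₁ = exp[−(E₂−E₁)/kT] = exp(−(21 meV)/(103 meV)) = exp(-0.20388) = 0.816.

0.816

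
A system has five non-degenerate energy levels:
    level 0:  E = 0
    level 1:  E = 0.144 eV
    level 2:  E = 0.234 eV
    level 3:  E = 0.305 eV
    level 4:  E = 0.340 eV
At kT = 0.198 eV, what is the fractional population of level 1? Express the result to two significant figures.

0.22

Eᵢ/kT = 0, 0.7273, 1.182, 1.540, 1.717.
Z = Σ e^(−Eᵢ/kT) = e^(−0) + e^(−0.7273) + e^(−1.182) + e^(−1.540) + e^(−1.717) = 1.000 + 0.4832 + 0.3067 + 0.2144 + 0.1796 = 2.184.
P₁ = e^(−E₁/kT) / Z = 0.4832/2.184 = 0.22.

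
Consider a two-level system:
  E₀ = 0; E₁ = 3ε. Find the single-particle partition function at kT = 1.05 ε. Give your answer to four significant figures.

Z = 1.057

Eᵢ/kT = 0, 2.85714.
Z = Σ e^(−Eᵢ/kT) = e^(−0) + e^(−2.85714) = 1.00000 + 0.0574328 = 1.05743.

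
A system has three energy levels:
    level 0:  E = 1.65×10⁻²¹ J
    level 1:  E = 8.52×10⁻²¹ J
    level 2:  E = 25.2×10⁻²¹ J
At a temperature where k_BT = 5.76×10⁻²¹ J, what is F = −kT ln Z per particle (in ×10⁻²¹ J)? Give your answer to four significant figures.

0.05013 ×10⁻²¹ J

Eᵢ/kT = 0.286458, 1.47917, 4.37500.
Z = Σ e^(−Eᵢ/kT) = e^(−0.286458) + e^(−1.47917) + e^(−4.37500) = 0.750919 + 0.227827 + 0.0125881 = 0.991334.
F = −kT ln Z = −5.76 × ln(0.991334) = −5.76 × -0.00870377 = 0.05013 ×10⁻²¹ J.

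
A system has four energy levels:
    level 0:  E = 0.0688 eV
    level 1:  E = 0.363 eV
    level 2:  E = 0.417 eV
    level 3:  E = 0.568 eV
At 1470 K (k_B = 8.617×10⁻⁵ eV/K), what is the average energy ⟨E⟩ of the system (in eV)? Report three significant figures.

k_BT = 8.617×10⁻⁵ × 1470 K = 0.12667 eV.
Eᵢ/kT = 0.54314, 2.8657, 3.2920, 4.4841.
Z = Σ e^(−Eᵢ/kT) = e^(−0.54314) + e^(−2.8657) + e^(−3.2920) + e^(−4.4841) = 0.58092 + 0.056943 + 0.037179 + 0.011287 = 0.68633.
⟨E⟩ = Σ Eᵢ e^(−Eᵢ/kT) / Z = (0.0688·0.58092 + 0.363·0.056943 + 0.417·0.037179 + 0.568·0.011287) / 0.68633 = 0.120 eV.

0.120 eV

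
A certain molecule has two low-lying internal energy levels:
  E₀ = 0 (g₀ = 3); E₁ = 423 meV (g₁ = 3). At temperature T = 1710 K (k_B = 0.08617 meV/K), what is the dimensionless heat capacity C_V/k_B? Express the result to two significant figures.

k_BT = 0.08617 × 1710 K = 147.4 meV.
Eᵢ/kT = 0, 2.870.
Z = Σ gᵢe^(−Eᵢ/kT) = 3·e^(−0) + 3·e^(−2.870) = 3.000 + 0.1701 = 3.170.
⟨E⟩ = 22.70 meV, ⟨E²⟩ = 9601 meV².
C_V/k_B = (⟨E²⟩ − ⟨E⟩²)/(kT)² = (9601 − 515.3)/21730 = 0.42.

0.42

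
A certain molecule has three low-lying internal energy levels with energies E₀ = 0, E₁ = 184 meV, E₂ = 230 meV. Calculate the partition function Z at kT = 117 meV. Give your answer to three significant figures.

Z = 1.35

Eᵢ/kT = 0, 1.5726, 1.9658.
Z = Σ e^(−Eᵢ/kT) = e^(−0) + e^(−1.5726) + e^(−1.9658) = 1.0000 + 0.20750 + 0.14004 = 1.3475.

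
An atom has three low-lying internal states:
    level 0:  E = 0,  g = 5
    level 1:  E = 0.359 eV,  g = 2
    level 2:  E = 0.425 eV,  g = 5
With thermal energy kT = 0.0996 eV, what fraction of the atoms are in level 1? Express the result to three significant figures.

Eᵢ/kT = 0, 3.6044, 4.2671.
Z = Σ gᵢe^(−Eᵢ/kT) = 5·e^(−0) + 2·e^(−3.6044) + 5·e^(−4.2671) = 5.0000 + 0.054408 + 0.070112 = 5.1245.
P₁ = g₁ e^(−E₁/kT) / Z = 0.054408/5.1245 = 0.0106.

0.0106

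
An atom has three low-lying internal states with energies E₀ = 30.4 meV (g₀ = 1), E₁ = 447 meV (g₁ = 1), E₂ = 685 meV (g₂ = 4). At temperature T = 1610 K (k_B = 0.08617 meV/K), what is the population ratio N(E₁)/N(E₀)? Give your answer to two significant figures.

0.050

k_BT = 0.08617 × 1610 K = 138.7 meV.
n₁/n₀ = (g₁/g₀) exp[−(E₁−E₀)/kT] = (1/1) × exp(−(416.6 meV)/(138.7 meV)) = (1/1) × exp(-3.004) = 0.050.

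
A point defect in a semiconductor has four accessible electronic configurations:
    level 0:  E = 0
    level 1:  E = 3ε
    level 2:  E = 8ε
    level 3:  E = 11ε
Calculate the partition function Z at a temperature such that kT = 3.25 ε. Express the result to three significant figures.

Z = 1.52

Eᵢ/kT = 0, 0.92308, 2.4615, 3.3846.
Z = Σ e^(−Eᵢ/kT) = e^(−0) + e^(−0.92308) + e^(−2.4615) + e^(−3.3846) = 1.0000 + 0.39729 + 0.085307 + 0.033891 = 1.5165.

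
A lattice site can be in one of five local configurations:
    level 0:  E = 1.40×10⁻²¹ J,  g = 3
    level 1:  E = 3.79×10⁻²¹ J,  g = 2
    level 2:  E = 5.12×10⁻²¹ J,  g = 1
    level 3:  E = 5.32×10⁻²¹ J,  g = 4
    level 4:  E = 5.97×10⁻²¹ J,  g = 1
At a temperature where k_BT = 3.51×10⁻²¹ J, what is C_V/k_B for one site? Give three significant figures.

Eᵢ/kT = 0.39886, 1.0798, 1.4587, 1.5157, 1.7009.
Z = Σ gᵢe^(−Eᵢ/kT) = 3·e^(−0.39886) + 2·e^(−1.0798) + 1·e^(−1.4587) + 4·e^(−1.5157) + 1·e^(−1.7009) = 2.0133 + 0.67933 + 0.23254 + 0.87862 + 0.18252 = 3.9863.
⟨E⟩ = 3.0976, ⟨E²⟩ = 12.837.
C_V/k_B = (⟨E²⟩ − ⟨E⟩²)/(kT)² = (12.837 − 9.5951)/12.320 = 0.263.

0.263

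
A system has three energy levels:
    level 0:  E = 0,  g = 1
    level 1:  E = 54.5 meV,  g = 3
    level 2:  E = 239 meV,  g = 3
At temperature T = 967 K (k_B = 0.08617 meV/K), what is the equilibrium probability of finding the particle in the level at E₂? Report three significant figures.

k_BT = 0.08617 × 967 K = 83.326 meV.
Eᵢ/kT = 0, 0.65406, 2.8683.
Z = Σ gᵢe^(−Eᵢ/kT) = 1·e^(−0) + 3·e^(−0.65406) + 3·e^(−2.8683) = 1.0000 + 1.5598 + 0.17039 = 2.7302.
P₂ = g₂ e^(−E₂/kT) / Z = 0.17039/2.7302 = 0.0624.

0.0624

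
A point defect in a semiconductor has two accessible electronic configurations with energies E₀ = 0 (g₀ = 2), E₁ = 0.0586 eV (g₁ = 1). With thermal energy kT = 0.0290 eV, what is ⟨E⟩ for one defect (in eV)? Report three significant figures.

0.00364 eV

Eᵢ/kT = 0, 2.0207.
Z = Σ gᵢe^(−Eᵢ/kT) = 2·e^(−0) + 1·e^(−2.0207) = 2.0000 + 0.13256 = 2.1326.
⟨E⟩ = Σ Eᵢ gᵢe^(−Eᵢ/kT) / Z = (0·2.0000 + 0.0586·0.13256) / 2.1326 = 0.00364 eV.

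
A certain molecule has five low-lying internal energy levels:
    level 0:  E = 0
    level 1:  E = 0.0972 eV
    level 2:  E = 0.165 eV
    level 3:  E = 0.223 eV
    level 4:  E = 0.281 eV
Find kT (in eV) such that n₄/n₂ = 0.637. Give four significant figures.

n₄/n₂ = exp[−(E₄−E₂)/kT] = 0.637.
⇒ (E₄−E₂)/kT = ln(1/0.637) = ln(1.56986) = 0.450986.
kT = 0.116 eV / 0.450986 = 0.2572 eV.

0.2572 eV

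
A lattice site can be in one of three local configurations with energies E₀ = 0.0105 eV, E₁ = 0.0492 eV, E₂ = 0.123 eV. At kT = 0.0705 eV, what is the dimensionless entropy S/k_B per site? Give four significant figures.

Eᵢ/kT = 0.148936, 0.697872, 1.74468.
Z = Σ e^(−Eᵢ/kT) = e^(−0.148936) + e^(−0.697872) + e^(−1.74468) = 0.861624 + 0.497643 + 0.174701 = 1.53397.
⟨E⟩ = Σ EᵢPᵢ = 0.0358673 eV.
S/k_B = ln Z + ⟨E⟩/kT = ln(1.53397) + 0.0358673/0.0705 = 0.427859 + 0.508756 = 0.9366.

0.9366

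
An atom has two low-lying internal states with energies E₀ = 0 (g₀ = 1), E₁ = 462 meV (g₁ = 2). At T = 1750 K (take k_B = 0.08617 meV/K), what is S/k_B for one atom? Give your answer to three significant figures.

k_BT = 0.08617 × 1750 K = 150.80 meV.
Eᵢ/kT = 0, 3.0637.
Z = Σ gᵢe^(−Eᵢ/kT) = 1·e^(−0) + 2·e^(−3.0637) = 1.0000 + 0.093429 = 1.0934.
⟨E⟩ = Σ EᵢPᵢ = 39.477 meV.
S/k_B = ln Z + ⟨E⟩/kT = ln(1.0934) + 39.477/150.80 = 0.089292 + 0.26178 = 0.351.

0.351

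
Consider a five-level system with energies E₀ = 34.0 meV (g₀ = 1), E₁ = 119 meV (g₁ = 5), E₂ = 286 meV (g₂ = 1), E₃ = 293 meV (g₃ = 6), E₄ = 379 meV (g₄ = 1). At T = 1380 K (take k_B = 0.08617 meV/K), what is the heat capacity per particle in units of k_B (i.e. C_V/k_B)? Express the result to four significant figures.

0.5558

k_BT = 0.08617 × 1380 K = 118.915 meV.
Eᵢ/kT = 0.285919, 1.00071, 2.40508, 2.46394, 3.18715.
Z = Σ gᵢe^(−Eᵢ/kT) = 1·e^(−0.285919) + 5·e^(−1.00071) + 1·e^(−2.40508) + 6·e^(−2.46394) + 1·e^(−3.18715) = 0.751323 + 1.83809 + 0.0902583 + 0.510594 + 0.0412894 = 3.23155.
⟨E⟩ = 134.717 meV, ⟨E²⟩ = 26007.7 meV².
C_V/k_B = (⟨E²⟩ − ⟨E⟩²)/(kT)² = (26007.7 − 18148.7)/14140.8 = 0.5558.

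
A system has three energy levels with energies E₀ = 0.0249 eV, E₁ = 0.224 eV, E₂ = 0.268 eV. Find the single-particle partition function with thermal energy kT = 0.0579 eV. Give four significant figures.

Z = 0.6811

Eᵢ/kT = 0.430052, 3.86874, 4.62867.
Z = Σ e^(−Eᵢ/kT) = e^(−0.430052) + e^(−3.86874) + e^(−4.62867) = 0.650475 + 0.0208847 + 0.00976774 = 0.681127.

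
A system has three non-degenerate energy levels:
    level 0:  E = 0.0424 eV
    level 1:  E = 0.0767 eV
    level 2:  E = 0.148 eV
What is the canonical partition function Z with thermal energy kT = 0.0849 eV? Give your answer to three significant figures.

Z = 1.19

Eᵢ/kT = 0.49941, 0.90342, 1.7432.
Z = Σ e^(−Eᵢ/kT) = e^(−0.49941) + e^(−0.90342) + e^(−1.7432) = 0.60689 + 0.40518 + 0.17496 = 1.1870.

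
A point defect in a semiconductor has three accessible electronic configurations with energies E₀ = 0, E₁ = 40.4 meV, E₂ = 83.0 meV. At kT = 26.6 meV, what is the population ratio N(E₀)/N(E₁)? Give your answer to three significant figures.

n₀/n₁ = exp[−(E₀−E₁)/kT] = exp(−(-40.4 meV)/(26.6 meV)) = exp(1.5188) = 4.57.

4.57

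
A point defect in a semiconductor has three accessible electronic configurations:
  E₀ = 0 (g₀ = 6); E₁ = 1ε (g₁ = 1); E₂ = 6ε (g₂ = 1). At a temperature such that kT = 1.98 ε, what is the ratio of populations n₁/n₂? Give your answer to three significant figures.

12.5

n₁/n₂ = (g₁/g₂) exp[−(E₁−E₂)/kT] = (1/1) × exp(−(-5ε)/(1.98ε)) = (1/1) × exp(2.5253) = 12.5.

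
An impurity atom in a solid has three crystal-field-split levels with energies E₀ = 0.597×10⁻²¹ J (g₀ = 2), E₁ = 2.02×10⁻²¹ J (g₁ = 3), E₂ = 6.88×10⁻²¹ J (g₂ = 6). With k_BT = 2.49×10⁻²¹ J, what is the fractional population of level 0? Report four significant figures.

0.4790

Eᵢ/kT = 0.239759, 0.811245, 2.76305.
Z = Σ gᵢe^(−Eᵢ/kT) = 2·e^(−0.239759) + 3·e^(−0.811245) + 6·e^(−2.76305) = 1.57363 + 1.33291 + 0.378594 = 3.28513.
P₀ = g₀ e^(−E₀/kT) / Z = 1.57363/3.28513 = 0.4790.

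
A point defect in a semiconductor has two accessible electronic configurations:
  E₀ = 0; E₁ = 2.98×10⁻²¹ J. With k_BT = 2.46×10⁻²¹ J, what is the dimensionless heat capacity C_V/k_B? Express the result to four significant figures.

0.2595

Eᵢ/kT = 0, 1.21138.
Z = Σ e^(−Eᵢ/kT) = e^(−0) + e^(−1.21138) = 1.00000 + 0.297786 = 1.29779.
⟨E⟩ = 0.683780, ⟨E²⟩ = 2.03766.
C_V/k_B = (⟨E²⟩ − ⟨E⟩²)/(kT)² = (2.03766 − 0.467555)/6.05160 = 0.2595.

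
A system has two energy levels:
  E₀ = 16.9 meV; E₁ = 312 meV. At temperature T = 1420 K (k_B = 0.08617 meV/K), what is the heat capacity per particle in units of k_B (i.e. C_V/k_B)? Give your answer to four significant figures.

k_BT = 0.08617 × 1420 K = 122.361 meV.
Eᵢ/kT = 0.138116, 2.54983.
Z = Σ e^(−Eᵢ/kT) = e^(−0.138116) + e^(−2.54983) = 0.870998 + 0.0780949 = 0.949093.
⟨E⟩ = 41.1819 meV, ⟨E²⟩ = 8271.94 meV².
C_V/k_B = (⟨E²⟩ − ⟨E⟩²)/(kT)² = (8271.94 − 1695.95)/14972.2 = 0.4392.

0.4392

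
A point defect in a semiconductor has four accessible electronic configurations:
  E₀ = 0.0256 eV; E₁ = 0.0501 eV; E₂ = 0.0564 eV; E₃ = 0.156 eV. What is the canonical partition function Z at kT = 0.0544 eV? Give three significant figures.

Eᵢ/kT = 0.47059, 0.92096, 1.0368, 2.8676.
Z = Σ e^(−Eᵢ/kT) = e^(−0.47059) + e^(−0.92096) + e^(−1.0368) + e^(−2.8676) = 0.62463 + 0.39814 + 0.35459 + 0.056835 = 1.4342.

Z = 1.43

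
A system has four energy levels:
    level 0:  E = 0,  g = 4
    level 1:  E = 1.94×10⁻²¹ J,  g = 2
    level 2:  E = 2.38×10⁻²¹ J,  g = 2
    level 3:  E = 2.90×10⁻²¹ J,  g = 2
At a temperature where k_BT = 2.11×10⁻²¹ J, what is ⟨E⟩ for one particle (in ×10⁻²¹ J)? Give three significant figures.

Eᵢ/kT = 0, 0.91943, 1.1280, 1.3744.
Z = Σ gᵢe^(−Eᵢ/kT) = 4·e^(−0) + 2·e^(−0.91943) + 2·e^(−1.1280) + 2·e^(−1.3744) = 4.0000 + 0.79749 + 0.64736 + 0.50598 = 5.9508.
⟨E⟩ = Σ Eᵢ gᵢe^(−Eᵢ/kT) / Z = (0·4.0000 + 1.94·0.79749 + 2.38·0.64736 + 2.90·0.50598) / 5.9508 = 0.765 ×10⁻²¹ J.

0.765 ×10⁻²¹ J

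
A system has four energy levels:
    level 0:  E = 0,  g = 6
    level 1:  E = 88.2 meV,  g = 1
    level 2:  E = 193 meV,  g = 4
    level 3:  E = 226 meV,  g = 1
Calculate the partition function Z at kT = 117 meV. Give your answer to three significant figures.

Z = 7.38

Eᵢ/kT = 0, 0.75385, 1.6496, 1.9316.
Z = Σ gᵢe^(−Eᵢ/kT) = 6·e^(−0) + 1·e^(−0.75385) + 4·e^(−1.6496) + 1·e^(−1.9316) = 6.0000 + 0.47055 + 0.76851 + 0.14492 = 7.3840.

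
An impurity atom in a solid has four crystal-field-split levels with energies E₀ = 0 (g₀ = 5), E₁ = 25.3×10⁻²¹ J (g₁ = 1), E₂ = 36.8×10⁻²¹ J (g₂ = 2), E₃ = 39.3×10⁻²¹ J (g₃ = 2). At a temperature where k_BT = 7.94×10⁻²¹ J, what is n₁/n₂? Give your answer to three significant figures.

2.13

n₁/n₂ = (g₁/g₂) exp[−(E₁−E₂)/kT] = (1/2) × exp(−(-11.5 ×10⁻²¹ J)/(7.94 ×10⁻²¹ J)) = (1/2) × exp(1.4484) = 2.13.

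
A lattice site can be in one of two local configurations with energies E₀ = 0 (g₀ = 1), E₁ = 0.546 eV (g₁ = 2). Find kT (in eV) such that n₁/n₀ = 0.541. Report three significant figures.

0.418 eV

n₁/n₀ = (g₁/g₀) exp[−(E₁−E₀)/kT] = 0.541.
⇒ (E₁−E₀)/kT = ln((2/1)/0.541) = ln(3.6969) = 1.3075.
kT = 0.546 eV / 1.3075 = 0.418 eV.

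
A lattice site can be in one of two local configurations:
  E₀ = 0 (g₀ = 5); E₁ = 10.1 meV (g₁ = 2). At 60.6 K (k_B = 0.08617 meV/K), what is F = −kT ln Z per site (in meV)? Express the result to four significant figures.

-8.698 meV

k_BT = 0.08617 × 60.6 K = 5.22190 meV.
Eᵢ/kT = 0, 1.93416.
Z = Σ gᵢe^(−Eᵢ/kT) = 5·e^(−0) + 2·e^(−1.93416) = 5.00000 + 0.289091 = 5.28909.
F = −kT ln Z = −5.22190 × ln(5.28909) = −5.22190 × 1.66565 = -8.698 meV.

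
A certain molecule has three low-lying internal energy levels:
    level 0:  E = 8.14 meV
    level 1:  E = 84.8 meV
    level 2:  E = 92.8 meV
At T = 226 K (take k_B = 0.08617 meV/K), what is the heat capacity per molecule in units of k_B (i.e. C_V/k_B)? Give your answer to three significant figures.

k_BT = 0.08617 × 226 K = 19.474 meV.
Eᵢ/kT = 0.41799, 4.3545, 4.7653.
Z = Σ e^(−Eᵢ/kT) = e^(−0.41799) + e^(−4.3545) + e^(−4.7653) = 0.65837 + 0.012849 + 0.0085203 = 0.67974.
⟨E⟩ = 10.650 meV, ⟨E²⟩ = 308.05 meV².
C_V/k_B = (⟨E²⟩ − ⟨E⟩²)/(kT)² = (308.05 − 113.42)/379.24 = 0.513.

0.513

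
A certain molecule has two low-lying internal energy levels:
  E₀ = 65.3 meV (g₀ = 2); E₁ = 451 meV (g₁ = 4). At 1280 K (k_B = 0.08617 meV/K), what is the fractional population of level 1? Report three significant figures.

0.0571

k_BT = 0.08617 × 1280 K = 110.30 meV.
Eᵢ/kT = 0.59202, 4.0888.
Z = Σ gᵢe^(−Eᵢ/kT) = 2·e^(−0.59202) + 4·e^(−4.0888) = 1.1064 + 0.067037 = 1.1734.
P₁ = g₁ e^(−E₁/kT) / Z = 0.067037/1.1734 = 0.0571.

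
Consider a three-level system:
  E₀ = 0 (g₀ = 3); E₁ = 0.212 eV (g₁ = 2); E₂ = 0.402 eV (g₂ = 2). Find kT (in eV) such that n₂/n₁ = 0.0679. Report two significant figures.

n₂/n₁ = (g₂/g₁) exp[−(E₂−E₁)/kT] = 0.0679.
⇒ (E₂−E₁)/kT = ln((2/2)/0.0679) = ln(14.73) = 2.690.
kT = 0.190 eV / 2.690 = 0.071 eV.

0.071 eV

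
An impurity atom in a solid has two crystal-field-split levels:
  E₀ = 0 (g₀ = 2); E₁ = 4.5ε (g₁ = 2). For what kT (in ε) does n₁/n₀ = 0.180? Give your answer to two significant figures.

2.6 ε

n₁/n₀ = (g₁/g₀) exp[−(E₁−E₀)/kT] = 0.180.
⇒ (E₁−E₀)/kT = ln((2/2)/0.180) = ln(5.556) = 1.715.
kT = 4.5ε / 1.715 = 2.6 ε.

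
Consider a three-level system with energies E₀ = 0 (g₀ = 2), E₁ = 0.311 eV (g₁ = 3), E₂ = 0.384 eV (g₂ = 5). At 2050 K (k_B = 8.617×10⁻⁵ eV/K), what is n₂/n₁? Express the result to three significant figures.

k_BT = 8.617×10⁻⁵ × 2050 K = 0.17665 eV.
n₂/n₁ = (g₂/g₁) exp[−(E₂−E₁)/kT] = (5/3) × exp(−(0.073 eV)/(0.17665 eV)) = (5/3) × exp(-0.41325) = 1.10.

1.10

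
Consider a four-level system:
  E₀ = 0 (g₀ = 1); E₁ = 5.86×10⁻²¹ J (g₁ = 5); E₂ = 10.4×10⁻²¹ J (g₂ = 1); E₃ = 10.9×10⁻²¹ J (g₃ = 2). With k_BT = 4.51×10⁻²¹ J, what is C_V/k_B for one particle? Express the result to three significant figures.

0.618

Eᵢ/kT = 0, 1.2993, 2.3060, 2.4169.
Z = Σ gᵢe^(−Eᵢ/kT) = 1·e^(−0) + 5·e^(−1.2993) + 1·e^(−2.3060) + 2·e^(−2.4169) = 1.0000 + 1.3636 + 0.099659 + 0.17840 = 2.6417.
⟨E⟩ = 4.1533, ⟨E²⟩ = 29.829.
C_V/k_B = (⟨E²⟩ − ⟨E⟩²)/(kT)² = (29.829 − 17.250)/20.340 = 0.618.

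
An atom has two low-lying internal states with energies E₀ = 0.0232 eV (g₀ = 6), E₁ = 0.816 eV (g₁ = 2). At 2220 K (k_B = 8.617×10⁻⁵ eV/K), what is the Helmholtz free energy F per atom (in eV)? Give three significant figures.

k_BT = 8.617×10⁻⁵ × 2220 K = 0.19130 eV.
Eᵢ/kT = 0.12128, 4.2656.
Z = Σ gᵢe^(−Eᵢ/kT) = 6·e^(−0.12128) + 2·e^(−4.2656) = 5.3147 + 0.028087 = 5.3428.
F = −kT ln Z = −0.19130 × ln(5.3428) = −0.19130 × 1.6757 = -0.321 eV.

-0.321 eV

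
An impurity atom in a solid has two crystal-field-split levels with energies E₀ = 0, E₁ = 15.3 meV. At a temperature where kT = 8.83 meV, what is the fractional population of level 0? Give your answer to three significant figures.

Eᵢ/kT = 0, 1.7327.
Z = Σ e^(−Eᵢ/kT) = e^(−0) + e^(−1.7327) = 1.0000 + 0.17681 = 1.1768.
P₀ = e^(−E₀/kT) / Z = 1.0000/1.1768 = 0.850.

0.850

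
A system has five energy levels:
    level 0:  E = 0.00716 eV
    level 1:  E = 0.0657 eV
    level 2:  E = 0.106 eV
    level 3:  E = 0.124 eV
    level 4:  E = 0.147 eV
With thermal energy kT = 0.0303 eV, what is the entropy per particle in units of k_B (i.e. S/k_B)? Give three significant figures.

Eᵢ/kT = 0.23630, 2.1683, 3.4983, 4.0924, 4.8515.
Z = Σ e^(−Eᵢ/kT) = e^(−0.23630) + e^(−2.1683) + e^(−3.4983) + e^(−4.0924) + e^(−4.8515) = 0.78954 + 0.11437 + 0.030249 + 0.016699 + 0.0078166 = 0.95867.
⟨E⟩ = Σ EᵢPᵢ = 0.020438 eV.
S/k_B = ln Z + ⟨E⟩/kT = ln(0.95867) + 0.020438/0.0303 = -0.042208 + 0.67452 = 0.632.

0.632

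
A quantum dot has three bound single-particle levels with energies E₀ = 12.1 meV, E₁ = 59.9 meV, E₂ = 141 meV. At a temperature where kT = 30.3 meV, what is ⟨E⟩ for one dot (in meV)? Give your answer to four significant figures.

Eᵢ/kT = 0.399340, 1.97690, 4.65347.
Z = Σ e^(−Eᵢ/kT) = e^(−0.399340) + e^(−1.97690) + e^(−4.65347) = 0.670763 + 0.138498 + 0.00952848 = 0.818789.
⟨E⟩ = Σ Eᵢ e^(−Eᵢ/kT) / Z = (12.1·0.670763 + 59.9·0.138498 + 141·0.00952848) / 0.818789 = 21.69 meV.

21.69 meV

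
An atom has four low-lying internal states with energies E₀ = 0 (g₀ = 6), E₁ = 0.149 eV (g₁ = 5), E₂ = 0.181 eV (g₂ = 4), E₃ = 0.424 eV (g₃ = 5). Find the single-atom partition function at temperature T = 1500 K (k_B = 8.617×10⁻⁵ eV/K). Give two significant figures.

k_BT = 8.617×10⁻⁵ × 1500 K = 0.1293 eV.
Eᵢ/kT = 0, 1.152, 1.400, 3.279.
Z = Σ gᵢe^(−Eᵢ/kT) = 6·e^(−0) + 5·e^(−1.152) + 4·e^(−1.400) + 5·e^(−3.279) = 6.000 + 1.580 + 0.9864 + 0.1883 = 8.755.

Z = 8.8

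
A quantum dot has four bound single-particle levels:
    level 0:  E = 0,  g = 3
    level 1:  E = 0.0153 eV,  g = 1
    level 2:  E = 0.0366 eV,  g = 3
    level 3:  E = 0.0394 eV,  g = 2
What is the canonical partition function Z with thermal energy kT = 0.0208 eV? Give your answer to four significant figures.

Z = 4.296

Eᵢ/kT = 0, 0.735577, 1.75962, 1.89423.
Z = Σ gᵢe^(−Eᵢ/kT) = 3·e^(−0) + 1·e^(−0.735577) + 3·e^(−1.75962) + 2·e^(−1.89423) = 3.00000 + 0.479229 + 0.516331 + 0.300868 = 4.29643.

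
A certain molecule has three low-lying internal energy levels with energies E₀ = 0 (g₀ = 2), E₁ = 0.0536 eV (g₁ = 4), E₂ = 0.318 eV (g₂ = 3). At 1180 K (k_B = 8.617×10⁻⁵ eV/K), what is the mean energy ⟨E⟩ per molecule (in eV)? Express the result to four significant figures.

0.03748 eV

k_BT = 8.617×10⁻⁵ × 1180 K = 0.101681 eV.
Eᵢ/kT = 0, 0.527139, 3.12743.
Z = Σ gᵢe^(−Eᵢ/kT) = 2·e^(−0) + 4·e^(−0.527139) + 3·e^(−3.12743) = 2.00000 + 2.36117 + 0.131491 = 4.49266.
⟨E⟩ = Σ Eᵢ gᵢe^(−Eᵢ/kT) / Z = (0·2.00000 + 0.0536·2.36117 + 0.318·0.131491) / 4.49266 = 0.03748 eV.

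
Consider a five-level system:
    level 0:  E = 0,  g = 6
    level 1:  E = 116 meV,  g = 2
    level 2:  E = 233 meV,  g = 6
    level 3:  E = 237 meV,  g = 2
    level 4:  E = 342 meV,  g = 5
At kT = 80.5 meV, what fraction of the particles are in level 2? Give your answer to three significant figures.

Eᵢ/kT = 0, 1.4410, 2.8944, 2.9441, 4.2484.
Z = Σ gᵢe^(−Eᵢ/kT) = 6·e^(−0) + 2·e^(−1.4410) + 6·e^(−2.8944) + 2·e^(−2.9441) + 5·e^(−4.2484) = 6.0000 + 0.47338 + 0.33199 + 0.10530 + 0.071435 = 6.9821.
P₂ = g₂ e^(−E₂/kT) / Z = 0.33199/6.9821 = 0.0475.

0.0475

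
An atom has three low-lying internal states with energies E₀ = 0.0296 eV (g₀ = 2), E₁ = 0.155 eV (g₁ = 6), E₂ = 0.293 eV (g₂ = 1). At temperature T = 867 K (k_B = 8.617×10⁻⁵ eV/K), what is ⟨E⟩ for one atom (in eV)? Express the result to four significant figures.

0.07665 eV

k_BT = 8.617×10⁻⁵ × 867 K = 0.0747094 eV.
Eᵢ/kT = 0.396202, 2.07471, 3.92186.
Z = Σ gᵢe^(−Eᵢ/kT) = 2·e^(−0.396202) + 6·e^(−2.07471) + 1·e^(−3.92186) = 1.34574 + 0.753557 + 0.0198042 = 2.11910.
⟨E⟩ = Σ Eᵢ gᵢe^(−Eᵢ/kT) / Z = (0.0296·1.34574 + 0.155·0.753557 + 0.293·0.0198042) / 2.11910 = 0.07665 eV.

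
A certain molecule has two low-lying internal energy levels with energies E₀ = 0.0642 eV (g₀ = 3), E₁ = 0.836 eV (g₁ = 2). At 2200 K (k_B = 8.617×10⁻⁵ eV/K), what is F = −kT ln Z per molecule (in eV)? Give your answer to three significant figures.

-0.146 eV

k_BT = 8.617×10⁻⁵ × 2200 K = 0.18957 eV.
Eᵢ/kT = 0.33866, 4.4100.
Z = Σ gᵢe^(−Eᵢ/kT) = 3·e^(−0.33866) + 2·e^(−4.4100) = 2.1382 + 0.024310 = 2.1625.
F = −kT ln Z = −0.18957 × ln(2.1625) = −0.18957 × 0.77126 = -0.146 eV.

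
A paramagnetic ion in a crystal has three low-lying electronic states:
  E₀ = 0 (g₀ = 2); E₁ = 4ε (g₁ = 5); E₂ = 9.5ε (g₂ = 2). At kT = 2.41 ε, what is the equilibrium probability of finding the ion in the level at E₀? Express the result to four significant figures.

Eᵢ/kT = 0, 1.65975, 3.94191.
Z = Σ gᵢe^(−Eᵢ/kT) = 2·e^(−0) + 5·e^(−1.65975) + 2·e^(−3.94191) = 2.00000 + 0.950933 + 0.0388222 = 2.98976.
P₀ = g₀ e^(−E₀/kT) / Z = 2.00000/2.98976 = 0.6690.

0.6690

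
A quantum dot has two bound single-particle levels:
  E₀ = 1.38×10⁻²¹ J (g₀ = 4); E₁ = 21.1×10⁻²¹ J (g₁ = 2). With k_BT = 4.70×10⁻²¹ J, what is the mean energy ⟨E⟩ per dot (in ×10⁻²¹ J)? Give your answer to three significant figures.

1.53 ×10⁻²¹ J

Eᵢ/kT = 0.29362, 4.4894.
Z = Σ gᵢe^(−Eᵢ/kT) = 4·e^(−0.29362) + 2·e^(−4.4894) = 2.9822 + 0.022455 = 3.0047.
⟨E⟩ = Σ Eᵢ gᵢe^(−Eᵢ/kT) / Z = (1.38·2.9822 + 21.1·0.022455) / 3.0047 = 1.53 ×10⁻²¹ J.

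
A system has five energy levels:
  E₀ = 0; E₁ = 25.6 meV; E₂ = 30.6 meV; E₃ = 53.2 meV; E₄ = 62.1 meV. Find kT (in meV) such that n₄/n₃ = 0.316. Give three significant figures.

n₄/n₃ = exp[−(E₄−E₃)/kT] = 0.316.
⇒ (E₄−E₃)/kT = ln(1/0.316) = ln(3.1646) = 1.1520.
kT = 8.9 meV / 1.1520 = 7.73 meV.

7.73 meV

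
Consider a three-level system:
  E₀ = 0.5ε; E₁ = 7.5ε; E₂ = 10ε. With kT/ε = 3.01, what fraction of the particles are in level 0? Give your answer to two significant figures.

Eᵢ/kT = 0.1661, 2.492, 3.322.
Z = Σ e^(−Eᵢ/kT) = e^(−0.1661) + e^(−2.492) + e^(−3.322) = 0.8470 + 0.08274 + 0.03608 = 0.9658.
P₀ = e^(−E₀/kT) / Z = 0.8470/0.9658 = 0.88.

0.88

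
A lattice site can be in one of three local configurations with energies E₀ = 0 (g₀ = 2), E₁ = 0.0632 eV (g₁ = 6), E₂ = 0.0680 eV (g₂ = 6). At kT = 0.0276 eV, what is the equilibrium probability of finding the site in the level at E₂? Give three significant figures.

0.164

Eᵢ/kT = 0, 2.2899, 2.4638.
Z = Σ gᵢe^(−Eᵢ/kT) = 2·e^(−0) + 6·e^(−2.2899) + 6·e^(−2.4638) = 2.0000 + 0.60766 + 0.51067 = 3.1183.
P₂ = g₂ e^(−E₂/kT) / Z = 0.51067/3.1183 = 0.164.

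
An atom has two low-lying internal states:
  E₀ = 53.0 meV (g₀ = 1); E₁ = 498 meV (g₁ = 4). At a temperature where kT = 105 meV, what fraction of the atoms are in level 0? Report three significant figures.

Eᵢ/kT = 0.50476, 4.7429.
Z = Σ gᵢe^(−Eᵢ/kT) = 1·e^(−0.50476) + 4·e^(−4.7429) = 0.60365 + 0.034853 = 0.63850.
P₀ = g₀ e^(−E₀/kT) / Z = 0.60365/0.63850 = 0.945.

0.945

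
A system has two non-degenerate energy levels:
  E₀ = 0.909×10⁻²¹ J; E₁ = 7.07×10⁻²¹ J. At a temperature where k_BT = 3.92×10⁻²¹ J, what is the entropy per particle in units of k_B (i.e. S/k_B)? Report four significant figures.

Eᵢ/kT = 0.231888, 1.80357.
Z = Σ e^(−Eᵢ/kT) = e^(−0.231888) + e^(−1.80357) = 0.793035 + 0.164710 = 0.957745.
⟨E⟩ = Σ EᵢPᵢ = 1.96855 ×10⁻²¹ J.
S/k_B = ln Z + ⟨E⟩/kT = ln(0.957745) + 1.96855/3.92 = -0.0431737 + 0.502181 = 0.4590.

0.4590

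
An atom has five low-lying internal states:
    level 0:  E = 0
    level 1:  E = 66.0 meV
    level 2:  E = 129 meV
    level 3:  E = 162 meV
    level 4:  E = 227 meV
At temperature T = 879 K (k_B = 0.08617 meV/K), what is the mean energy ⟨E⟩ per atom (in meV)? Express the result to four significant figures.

46.11 meV

k_BT = 0.08617 × 879 K = 75.7434 meV.
Eᵢ/kT = 0, 0.871363, 1.70312, 2.13880, 2.99696.
Z = Σ e^(−Eᵢ/kT) = e^(−0) + e^(−0.871363) + e^(−1.70312) + e^(−2.13880) + e^(−2.99696) = 1.00000 + 0.418381 + 0.182114 + 0.117796 + 0.0499387 = 1.76823.
⟨E⟩ = Σ Eᵢ e^(−Eᵢ/kT) / Z = (0·1.00000 + 66.0·0.418381 + 129·0.182114 + 162·0.117796 + 227·0.0499387) / 1.76823 = 46.11 meV.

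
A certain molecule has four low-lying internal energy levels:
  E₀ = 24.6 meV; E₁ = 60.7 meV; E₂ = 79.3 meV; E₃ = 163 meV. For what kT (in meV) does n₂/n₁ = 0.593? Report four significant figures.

35.59 meV

n₂/n₁ = exp[−(E₂−E₁)/kT] = 0.593.
⇒ (E₂−E₁)/kT = ln(1/0.593) = ln(1.68634) = 0.522560.
kT = 18.6 meV / 0.522560 = 35.59 meV.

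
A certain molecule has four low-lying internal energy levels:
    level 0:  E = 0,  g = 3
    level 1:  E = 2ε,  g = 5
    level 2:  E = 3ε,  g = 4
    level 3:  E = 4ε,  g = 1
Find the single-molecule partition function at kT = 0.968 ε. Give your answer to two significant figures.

Eᵢ/kT = 0, 2.066, 3.099, 4.132.
Z = Σ gᵢe^(−Eᵢ/kT) = 3·e^(−0) + 5·e^(−2.066) + 4·e^(−3.099) + 1·e^(−4.132) = 3.000 + 0.6335 + 0.1804 + 0.01605 = 3.830.

Z = 3.8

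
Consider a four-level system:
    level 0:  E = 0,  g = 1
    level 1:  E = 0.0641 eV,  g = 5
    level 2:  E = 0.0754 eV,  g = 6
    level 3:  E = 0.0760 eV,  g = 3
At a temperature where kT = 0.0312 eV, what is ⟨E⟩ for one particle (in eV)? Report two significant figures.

0.042 eV

Eᵢ/kT = 0, 2.054, 2.417, 2.436.
Z = Σ gᵢe^(−Eᵢ/kT) = 1·e^(−0) + 5·e^(−2.054) + 6·e^(−2.417) + 3·e^(−2.436) = 1.000 + 0.6411 + 0.5351 + 0.2625 = 2.439.
⟨E⟩ = Σ Eᵢ gᵢe^(−Eᵢ/kT) / Z = (0·1.000 + 0.0641·0.6411 + 0.0754·0.5351 + 0.0760·0.2625) / 2.439 = 0.042 eV.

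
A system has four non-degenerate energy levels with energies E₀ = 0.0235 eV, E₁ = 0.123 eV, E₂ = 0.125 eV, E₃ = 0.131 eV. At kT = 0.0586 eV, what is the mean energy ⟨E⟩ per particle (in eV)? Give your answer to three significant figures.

0.0586 eV

Eᵢ/kT = 0.40102, 2.0990, 2.1331, 2.2355.
Z = Σ e^(−Eᵢ/kT) = e^(−0.40102) + e^(−2.0990) + e^(−2.1331) + e^(−2.2355) = 0.66964 + 0.12258 + 0.11847 + 0.10694 = 1.0176.
⟨E⟩ = Σ Eᵢ e^(−Eᵢ/kT) / Z = (0.0235·0.66964 + 0.123·0.12258 + 0.125·0.11847 + 0.131·0.10694) / 1.0176 = 0.0586 eV.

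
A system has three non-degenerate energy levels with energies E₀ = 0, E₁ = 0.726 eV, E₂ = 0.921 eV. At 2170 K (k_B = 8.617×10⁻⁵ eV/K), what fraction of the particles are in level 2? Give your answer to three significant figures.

0.00706

k_BT = 8.617×10⁻⁵ × 2170 K = 0.18699 eV.
Eᵢ/kT = 0, 3.8826, 4.9254.
Z = Σ e^(−Eᵢ/kT) = e^(−0) + e^(−3.8826) + e^(−4.9254) = 1.0000 + 0.020597 + 0.0072598 = 1.0279.
P₂ = e^(−E₂/kT) / Z = 0.0072598/1.0279 = 0.00706.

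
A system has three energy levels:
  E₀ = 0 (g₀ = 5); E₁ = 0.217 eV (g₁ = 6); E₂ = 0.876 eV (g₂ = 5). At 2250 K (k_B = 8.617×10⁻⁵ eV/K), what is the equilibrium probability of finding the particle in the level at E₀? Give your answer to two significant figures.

k_BT = 8.617×10⁻⁵ × 2250 K = 0.1939 eV.
Eᵢ/kT = 0, 1.119, 4.518.
Z = Σ gᵢe^(−Eᵢ/kT) = 5·e^(−0) + 6·e^(−1.119) + 5·e^(−4.518) = 5.000 + 1.960 + 0.05455 = 7.015.
P₀ = g₀ e^(−E₀/kT) / Z = 5.000/7.015 = 0.71.

0.71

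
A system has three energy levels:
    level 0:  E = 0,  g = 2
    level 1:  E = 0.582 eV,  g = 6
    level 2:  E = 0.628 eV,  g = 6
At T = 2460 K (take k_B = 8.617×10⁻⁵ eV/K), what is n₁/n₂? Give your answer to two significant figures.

1.2

k_BT = 8.617×10⁻⁵ × 2460 K = 0.2120 eV.
n₁/n₂ = (g₁/g₂) exp[−(E₁−E₂)/kT] = (6/6) × exp(−(-0.046 eV)/(0.2120 eV)) = (6/6) × exp(0.2170) = 1.2.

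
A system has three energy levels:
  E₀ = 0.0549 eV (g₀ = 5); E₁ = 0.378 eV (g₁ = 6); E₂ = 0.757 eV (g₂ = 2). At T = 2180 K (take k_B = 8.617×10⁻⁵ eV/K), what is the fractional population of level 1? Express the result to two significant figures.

0.18

k_BT = 8.617×10⁻⁵ × 2180 K = 0.1879 eV.
Eᵢ/kT = 0.2922, 2.012, 4.029.
Z = Σ gᵢe^(−Eᵢ/kT) = 5·e^(−0.2922) + 6·e^(−2.012) + 2·e^(−4.029) = 3.733 + 0.8023 + 0.03558 = 4.571.
P₁ = g₁ e^(−E₁/kT) / Z = 0.8023/4.571 = 0.18.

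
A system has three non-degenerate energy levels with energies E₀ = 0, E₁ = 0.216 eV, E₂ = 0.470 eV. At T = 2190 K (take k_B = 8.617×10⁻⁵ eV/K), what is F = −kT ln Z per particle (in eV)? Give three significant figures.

-0.0637 eV

k_BT = 8.617×10⁻⁵ × 2190 K = 0.18871 eV.
Eᵢ/kT = 0, 1.1446, 2.4906.
Z = Σ e^(−Eᵢ/kT) = e^(−0) + e^(−1.1446) + e^(−2.4906) = 1.0000 + 0.31835 + 0.082860 = 1.4012.
F = −kT ln Z = −0.18871 × ln(1.4012) = −0.18871 × 0.33733 = -0.0637 eV.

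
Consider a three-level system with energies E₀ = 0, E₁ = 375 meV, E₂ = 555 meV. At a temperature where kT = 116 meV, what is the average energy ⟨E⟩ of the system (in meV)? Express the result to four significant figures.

18.55 meV

Eᵢ/kT = 0, 3.23276, 4.78448.
Z = Σ e^(−Eᵢ/kT) = e^(−0) + e^(−3.23276) + e^(−4.78448) = 1.00000 + 0.0394485 + 0.00835847 = 1.04781.
⟨E⟩ = Σ Eᵢ e^(−Eᵢ/kT) / Z = (0·1.00000 + 375·0.0394485 + 555·0.00835847) / 1.04781 = 18.55 meV.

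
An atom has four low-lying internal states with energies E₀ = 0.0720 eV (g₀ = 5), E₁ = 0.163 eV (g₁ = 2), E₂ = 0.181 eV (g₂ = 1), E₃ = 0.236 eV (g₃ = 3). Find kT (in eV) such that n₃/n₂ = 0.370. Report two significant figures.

0.026 eV

n₃/n₂ = (g₃/g₂) exp[−(E₃−E₂)/kT] = 0.370.
⇒ (E₃−E₂)/kT = ln((3/1)/0.370) = ln(8.108) = 2.093.
kT = 0.055 eV / 2.093 = 0.026 eV.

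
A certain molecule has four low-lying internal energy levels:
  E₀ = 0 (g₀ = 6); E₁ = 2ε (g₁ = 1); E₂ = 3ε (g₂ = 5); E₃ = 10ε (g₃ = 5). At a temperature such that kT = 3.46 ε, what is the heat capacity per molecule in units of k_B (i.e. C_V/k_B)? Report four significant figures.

0.3484

Eᵢ/kT = 0, 0.578035, 0.867052, 2.89017.
Z = Σ gᵢe^(−Eᵢ/kT) = 6·e^(−0) + 1·e^(−0.578035) + 5·e^(−0.867052) + 5·e^(−2.89017) = 6.00000 + 0.561000 + 2.10094 + 0.277834 = 8.93977.
⟨E⟩ = 1.14132 ε, ⟨E²⟩ = 5.47395 ε².
C_V/k_B = (⟨E²⟩ − ⟨E⟩²)/(kT)² = (5.47395 − 1.30261)/11.9716 = 0.3484.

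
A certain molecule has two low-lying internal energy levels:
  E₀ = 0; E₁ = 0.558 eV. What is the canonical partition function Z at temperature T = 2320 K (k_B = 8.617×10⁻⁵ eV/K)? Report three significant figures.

Z = 1.06

k_BT = 8.617×10⁻⁵ × 2320 K = 0.19991 eV.
Eᵢ/kT = 0, 2.7913.
Z = Σ e^(−Eᵢ/kT) = e^(−0) + e^(−2.7913) = 1.0000 + 0.061341 = 1.0613.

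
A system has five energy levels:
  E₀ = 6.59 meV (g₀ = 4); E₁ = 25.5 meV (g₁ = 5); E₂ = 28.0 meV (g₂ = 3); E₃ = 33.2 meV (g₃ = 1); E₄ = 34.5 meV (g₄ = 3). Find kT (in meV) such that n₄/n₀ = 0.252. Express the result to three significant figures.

n₄/n₀ = (g₄/g₀) exp[−(E₄−E₀)/kT] = 0.252.
⇒ (E₄−E₀)/kT = ln((3/4)/0.252) = ln(2.9762) = 1.0906.
kT = 27.91 meV / 1.0906 = 25.6 meV.

25.6 meV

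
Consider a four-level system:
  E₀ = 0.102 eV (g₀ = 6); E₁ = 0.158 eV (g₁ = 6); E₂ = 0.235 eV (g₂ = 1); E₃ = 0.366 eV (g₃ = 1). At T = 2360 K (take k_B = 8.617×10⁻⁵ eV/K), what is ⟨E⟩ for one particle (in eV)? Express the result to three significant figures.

k_BT = 8.617×10⁻⁵ × 2360 K = 0.20336 eV.
Eᵢ/kT = 0.50157, 0.77695, 1.1556, 1.7998.
Z = Σ gᵢe^(−Eᵢ/kT) = 6·e^(−0.50157) + 6·e^(−0.77695) + 1·e^(−1.1556) + 1·e^(−1.7998) = 3.6335 + 2.7588 + 0.31487 + 0.16533 = 6.8725.
⟨E⟩ = Σ Eᵢ gᵢe^(−Eᵢ/kT) / Z = (0.102·3.6335 + 0.158·2.7588 + 0.235·0.31487 + 0.366·0.16533) / 6.8725 = 0.137 eV.

0.137 eV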